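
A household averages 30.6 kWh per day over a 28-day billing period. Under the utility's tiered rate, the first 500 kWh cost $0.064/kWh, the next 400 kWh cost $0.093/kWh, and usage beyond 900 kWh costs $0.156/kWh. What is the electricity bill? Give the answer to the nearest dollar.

$65

Usage = 30.6 kWh/day × 28 days = 856.8 kWh
First 500 kWh × $0.064 = $32.00
Next 356.8 kWh × $0.093 = $33.18
Remaining tier: 0 kWh (not reached)
Total = $65.18 ≈ $65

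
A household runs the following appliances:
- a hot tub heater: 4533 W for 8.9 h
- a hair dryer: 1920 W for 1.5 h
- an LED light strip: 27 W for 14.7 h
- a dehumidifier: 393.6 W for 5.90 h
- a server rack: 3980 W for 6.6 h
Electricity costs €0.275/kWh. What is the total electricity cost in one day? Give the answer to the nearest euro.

€20

hot tub heater: 4533 W × 8.9 h = 40,344 Wh = 40.34 kWh
hair dryer: 1920 W × 1.5 h = 2,880 Wh = 2.88 kWh
LED light strip: 27 W × 14.7 h = 397 Wh = 0.3969 kWh
dehumidifier: 393.6 W × 5.90 h = 2,322 Wh = 2.322 kWh
server rack: 3980 W × 6.6 h = 26,268 Wh = 26.27 kWh
Total energy = 40.34 + 2.88 + 0.3969 + 2.322 + 26.27 = 72.21 kWh
Cost = 72.21 kWh × €0.275 = €19.86 ≈ €20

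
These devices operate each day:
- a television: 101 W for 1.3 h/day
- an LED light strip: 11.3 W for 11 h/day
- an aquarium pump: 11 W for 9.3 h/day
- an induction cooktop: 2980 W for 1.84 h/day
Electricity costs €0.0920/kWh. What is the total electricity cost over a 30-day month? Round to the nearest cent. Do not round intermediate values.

€16.12

television: 101 W × 1.3 h × 30 d = 3,939 Wh = 3.939 kWh
LED light strip: 11.3 W × 11 h × 30 d = 3,729 Wh = 3.729 kWh
aquarium pump: 11 W × 9.3 h × 30 d = 3,069 Wh = 3.069 kWh
induction cooktop: 2980 W × 1.84 h × 30 d = 164,496 Wh = 164.5 kWh
Total energy = 3.939 + 3.729 + 3.069 + 164.5 = 175.2 kWh
Cost = 175.2 kWh × €0.0920 = €16.12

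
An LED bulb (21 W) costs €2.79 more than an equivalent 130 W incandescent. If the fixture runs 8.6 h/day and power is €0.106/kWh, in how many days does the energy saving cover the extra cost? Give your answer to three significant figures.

28.1 days

Power saved = 130 − 21 = 109 W
Daily energy saved = 109 W × 8.6 h = 937.4 Wh = 0.9374 kWh
Daily savings = 0.9374 × €0.106 = €0.0994
Payback = €2.79 / €0.0994 per day = 28.08 days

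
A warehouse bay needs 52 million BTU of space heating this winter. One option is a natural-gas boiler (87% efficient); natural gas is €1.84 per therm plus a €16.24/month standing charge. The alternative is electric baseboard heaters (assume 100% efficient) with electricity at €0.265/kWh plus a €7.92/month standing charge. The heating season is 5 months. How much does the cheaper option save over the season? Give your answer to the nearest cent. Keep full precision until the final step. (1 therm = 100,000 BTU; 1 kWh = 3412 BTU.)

Heat load = 52 × 10⁶ BTU = 52,000,000 BTU
Gas: input = 52,000,000 / 0.87 = 59,770,115 BTU = 597.7 therm → 597.7 × €1.84 = €1,099.77; + 5 × €16.24 standing = €1,180.97
Electric: 52,000,000 BTU / 3412 = 15,240 kWh → × €0.265 = €4,038.69; + 5 × €7.92 standing = €4,078.29
Difference = |€1,180.97 − €4,078.29| = €2,897.32

€2897.32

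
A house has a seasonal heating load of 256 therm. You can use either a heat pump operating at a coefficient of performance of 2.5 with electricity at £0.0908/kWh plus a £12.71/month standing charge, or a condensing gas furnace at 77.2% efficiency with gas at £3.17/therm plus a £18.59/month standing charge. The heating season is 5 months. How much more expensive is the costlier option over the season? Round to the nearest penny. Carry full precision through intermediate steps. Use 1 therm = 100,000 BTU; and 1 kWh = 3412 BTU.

Heat load = 256 therm × 100,000 = 25,600,000 BTU
Gas: input = 25,600,000 / 0.772 = 33,160,622 BTU = 331.6 therm → 331.6 × £3.17 = £1,051.19; + 5 × £18.59 standing = £1,144.14
Heat pump: 25,600,000 BTU / 3412 = 7,503 kWh heat; / 2.5 = 3,001 kWh in → × £0.0908 = £272.51; + 5 × £12.71 standing = £336.06
Difference = |£1,144.14 − £336.06| = £808.09

£808.09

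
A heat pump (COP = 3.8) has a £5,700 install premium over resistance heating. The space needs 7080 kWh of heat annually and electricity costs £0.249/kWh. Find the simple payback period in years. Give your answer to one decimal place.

Resistance: 7080 kWh × £0.249 = £1,762.92/yr
Heat pump: 7080 / 3.8 = 1863 kWh in → × £0.249 = £463.93/yr
Annual savings = £1,298.99
Payback = £5,700 / £1,298.99 = 4.39 years

4.4 years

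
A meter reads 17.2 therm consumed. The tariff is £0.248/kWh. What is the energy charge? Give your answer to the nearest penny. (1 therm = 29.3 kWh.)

£124.98

17.2 therm × (29.3 kWh/therm) = 504 kWh
Cost = 504 kWh × £0.248/kWh = £124.98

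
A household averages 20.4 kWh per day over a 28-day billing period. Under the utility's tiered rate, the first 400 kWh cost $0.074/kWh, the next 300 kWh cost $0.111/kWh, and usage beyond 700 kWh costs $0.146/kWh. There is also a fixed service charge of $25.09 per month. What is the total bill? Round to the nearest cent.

Usage = 20.4 kWh/day × 28 days = 571.2 kWh
First 400 kWh × $0.074 = $29.60
Next 171.2 kWh × $0.111 = $19.00
Remaining tier: 0 kWh (not reached)
Energy charge = $48.60; + service $25.09 = $73.69

$73.69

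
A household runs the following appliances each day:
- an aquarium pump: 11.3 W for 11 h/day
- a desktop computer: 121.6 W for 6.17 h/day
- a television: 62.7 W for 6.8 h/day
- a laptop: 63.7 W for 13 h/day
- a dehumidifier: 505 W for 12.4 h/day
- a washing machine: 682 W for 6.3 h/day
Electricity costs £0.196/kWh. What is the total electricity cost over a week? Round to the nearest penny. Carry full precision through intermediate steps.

aquarium pump: 11.3 W × 11 h × 7 d = 870 Wh = 0.8701 kWh
desktop computer: 121.6 W × 6.17 h × 7 d = 5,252 Wh = 5.252 kWh
television: 62.7 W × 6.8 h × 7 d = 2,985 Wh = 2.985 kWh
laptop: 63.7 W × 13 h × 7 d = 5,797 Wh = 5.797 kWh
dehumidifier: 505 W × 12.4 h × 7 d = 43,834 Wh = 43.83 kWh
washing machine: 682 W × 6.3 h × 7 d = 30,076 Wh = 30.08 kWh
Total energy = 0.8701 + 5.252 + 2.985 + 5.797 + 43.83 + 30.08 = 88.81 kWh
Cost = 88.81 kWh × £0.196 = £17.41

£17.41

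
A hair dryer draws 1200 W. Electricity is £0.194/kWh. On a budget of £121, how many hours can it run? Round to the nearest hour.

520 h

Energy budget = £121 / £0.194 per kWh = 623.7 kWh = 623,711 Wh
Runtime = 623,711 Wh / 1200 W = 519.8 h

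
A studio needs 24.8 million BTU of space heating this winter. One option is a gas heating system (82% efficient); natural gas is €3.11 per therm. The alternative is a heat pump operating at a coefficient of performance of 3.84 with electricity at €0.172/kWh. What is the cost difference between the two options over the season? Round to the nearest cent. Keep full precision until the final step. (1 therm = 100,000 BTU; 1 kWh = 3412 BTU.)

€615.02

Heat load = 24.8 × 10⁶ BTU = 24,800,000 BTU
Gas: input = 24,800,000 / 0.82 = 30,243,902 BTU = 302.4 therm → 302.4 × €3.11 = €940.59
Heat pump: 24,800,000 BTU / 3412 = 7,268 kWh heat; / 3.84 = 1,893 kWh in → × €0.172 = €325.57
Difference = |€940.59 − €325.57| = €615.02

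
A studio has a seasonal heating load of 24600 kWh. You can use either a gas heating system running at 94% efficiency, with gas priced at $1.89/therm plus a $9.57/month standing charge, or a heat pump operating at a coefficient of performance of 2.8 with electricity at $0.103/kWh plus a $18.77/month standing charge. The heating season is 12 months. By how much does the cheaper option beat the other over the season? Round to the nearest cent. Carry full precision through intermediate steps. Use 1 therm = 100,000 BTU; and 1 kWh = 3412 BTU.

$672.30

Heat load = 24600 kWh × 3412 = 83,935,200 BTU
Gas: input = 83,935,200 / 0.94 = 89,292,766 BTU = 892.9 therm → 892.9 × $1.89 = $1,687.63; + 12 × $9.57 standing = $1,802.47
Heat pump: 83,935,200 BTU / 3412 = 24,600 kWh heat; / 2.8 = 8,786 kWh in → × $0.103 = $904.93; + 12 × $18.77 standing = $1,130.17
Difference = |$1,802.47 − $1,130.17| = $672.30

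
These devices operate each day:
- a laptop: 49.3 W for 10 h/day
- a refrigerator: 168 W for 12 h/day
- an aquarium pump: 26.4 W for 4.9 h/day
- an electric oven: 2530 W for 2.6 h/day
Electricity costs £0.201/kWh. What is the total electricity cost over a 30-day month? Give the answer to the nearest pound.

laptop: 49.3 W × 10 h × 30 d = 14,790 Wh = 14.79 kWh
refrigerator: 168 W × 12 h × 30 d = 60,480 Wh = 60.48 kWh
aquarium pump: 26.4 W × 4.9 h × 30 d = 3,881 Wh = 3.881 kWh
electric oven: 2530 W × 2.6 h × 30 d = 197,340 Wh = 197.3 kWh
Total energy = 14.79 + 60.48 + 3.881 + 197.3 = 276.5 kWh
Cost = 276.5 kWh × £0.201 = £55.57 ≈ £56

£56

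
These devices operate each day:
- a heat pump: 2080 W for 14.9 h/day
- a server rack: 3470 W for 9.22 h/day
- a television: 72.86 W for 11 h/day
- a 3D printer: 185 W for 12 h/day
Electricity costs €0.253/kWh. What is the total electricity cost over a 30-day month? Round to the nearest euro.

heat pump: 2080 W × 14.9 h × 30 d = 929,760 Wh = 929.8 kWh
server rack: 3470 W × 9.22 h × 30 d = 959,802 Wh = 959.8 kWh
television: 72.86 W × 11 h × 30 d = 24,044 Wh = 24.04 kWh
3D printer: 185 W × 12 h × 30 d = 66,600 Wh = 66.6 kWh
Total energy = 929.8 + 959.8 + 24.04 + 66.6 = 1,980 kWh
Cost = 1,980 kWh × €0.253 = €500.99 ≈ €501

€501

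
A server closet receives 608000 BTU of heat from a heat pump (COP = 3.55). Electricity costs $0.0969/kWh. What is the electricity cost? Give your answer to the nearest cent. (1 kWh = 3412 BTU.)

$4.86

Heat delivered = 608,000 BTU / 3412 = 178.2 kWh
Electrical input = 178.2 kWh / 3.55 = 50.2 kWh
Cost = 50.2 × $0.0969/kWh = $4.86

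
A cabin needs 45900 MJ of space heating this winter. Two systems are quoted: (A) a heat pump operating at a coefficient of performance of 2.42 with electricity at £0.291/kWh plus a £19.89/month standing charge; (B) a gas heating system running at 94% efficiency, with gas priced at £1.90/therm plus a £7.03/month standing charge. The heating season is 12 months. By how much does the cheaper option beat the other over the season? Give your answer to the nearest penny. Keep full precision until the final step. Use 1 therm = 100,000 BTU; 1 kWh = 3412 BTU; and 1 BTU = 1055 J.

£808.23

Heat load = 45900 MJ = 45,900,000,000 J / 1055 = 43,507,109 BTU
Gas: input = 43,507,109 / 0.94 = 46,284,159 BTU = 462.8 therm → 462.8 × £1.90 = £879.40; + 12 × £7.03 standing = £963.76
Heat pump: 43,507,109 BTU / 3412 = 12,750 kWh heat; / 2.42 = 5,269 kWh in → × £0.291 = £1,533.31; + 12 × £19.89 standing = £1,771.99
Difference = |£963.76 − £1,771.99| = £808.23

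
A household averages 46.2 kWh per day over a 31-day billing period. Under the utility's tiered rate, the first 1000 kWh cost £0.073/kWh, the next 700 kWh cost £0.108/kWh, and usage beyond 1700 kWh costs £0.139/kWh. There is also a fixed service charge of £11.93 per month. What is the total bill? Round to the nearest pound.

£132

Usage = 46.2 kWh/day × 31 days = 1432.2 kWh
First 1000 kWh × £0.073 = £73.00
Next 432.2 kWh × £0.108 = £46.68
Remaining tier: 0 kWh (not reached)
Energy charge = £119.68; + service £11.93 = £131.61 ≈ £132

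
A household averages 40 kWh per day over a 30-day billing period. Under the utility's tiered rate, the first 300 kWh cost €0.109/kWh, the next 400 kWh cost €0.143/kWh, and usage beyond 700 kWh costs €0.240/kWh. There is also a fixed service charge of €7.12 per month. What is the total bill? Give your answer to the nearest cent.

€217.02

Usage = 40 kWh/day × 30 days = 1200 kWh
First 300 kWh × €0.109 = €32.70
Next 400 kWh × €0.143 = €57.20
Remaining 500 kWh × €0.240 = €120.00
Energy charge = €209.90; + service €7.12 = €217.02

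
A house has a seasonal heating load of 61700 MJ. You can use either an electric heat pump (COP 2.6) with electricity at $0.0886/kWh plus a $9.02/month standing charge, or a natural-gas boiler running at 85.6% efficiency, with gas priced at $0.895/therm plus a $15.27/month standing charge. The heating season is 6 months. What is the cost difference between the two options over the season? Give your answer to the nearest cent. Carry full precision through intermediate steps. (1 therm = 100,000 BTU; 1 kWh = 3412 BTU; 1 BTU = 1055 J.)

Heat load = 61700 MJ = 61,700,000,000 J / 1055 = 58,483,412 BTU
Gas: input = 58,483,412 / 0.856 = 68,321,743 BTU = 683.2 therm → 683.2 × $0.895 = $611.48; + 6 × $15.27 standing = $703.10
Heat pump: 58,483,412 BTU / 3412 = 17,140 kWh heat; / 2.6 = 6,593 kWh in → × $0.0886 = $584.10; + 6 × $9.02 standing = $638.22
Difference = |$703.10 − $638.22| = $64.88

$64.88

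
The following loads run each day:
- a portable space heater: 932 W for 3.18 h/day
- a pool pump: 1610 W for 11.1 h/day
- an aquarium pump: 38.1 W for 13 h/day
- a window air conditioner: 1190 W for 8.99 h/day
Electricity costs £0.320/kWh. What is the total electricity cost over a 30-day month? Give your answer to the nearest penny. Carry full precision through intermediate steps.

portable space heater: 932 W × 3.18 h × 30 d = 88,913 Wh = 88.91 kWh
pool pump: 1610 W × 11.1 h × 30 d = 536,130 Wh = 536.1 kWh
aquarium pump: 38.1 W × 13 h × 30 d = 14,859 Wh = 14.86 kWh
window air conditioner: 1190 W × 8.99 h × 30 d = 320,943 Wh = 320.9 kWh
Total energy = 88.91 + 536.1 + 14.86 + 320.9 = 960.8 kWh
Cost = 960.8 kWh × £0.320 = £307.47

£307.47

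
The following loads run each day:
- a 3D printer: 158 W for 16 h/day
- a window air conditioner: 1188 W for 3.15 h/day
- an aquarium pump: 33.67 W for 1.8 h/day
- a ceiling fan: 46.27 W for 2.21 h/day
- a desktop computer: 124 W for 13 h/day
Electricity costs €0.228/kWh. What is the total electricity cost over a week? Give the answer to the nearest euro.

€13

3D printer: 158 W × 16 h × 7 d = 17,696 Wh = 17.7 kWh
window air conditioner: 1188 W × 3.15 h × 7 d = 26,195 Wh = 26.2 kWh
aquarium pump: 33.67 W × 1.8 h × 7 d = 424 Wh = 0.4242 kWh
ceiling fan: 46.27 W × 2.21 h × 7 d = 716 Wh = 0.7158 kWh
desktop computer: 124 W × 13 h × 7 d = 11,284 Wh = 11.28 kWh
Total energy = 17.7 + 26.2 + 0.4242 + 0.7158 + 11.28 = 56.32 kWh
Cost = 56.32 kWh × €0.228 = €12.84 ≈ €13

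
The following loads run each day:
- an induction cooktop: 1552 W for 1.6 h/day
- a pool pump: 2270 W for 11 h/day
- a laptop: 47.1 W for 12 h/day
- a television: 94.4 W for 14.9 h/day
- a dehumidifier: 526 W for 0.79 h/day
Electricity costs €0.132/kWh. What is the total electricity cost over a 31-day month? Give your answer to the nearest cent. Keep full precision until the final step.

€122.11

induction cooktop: 1552 W × 1.6 h × 31 d = 76,979 Wh = 76.98 kWh
pool pump: 2270 W × 11 h × 31 d = 774,070 Wh = 774.1 kWh
laptop: 47.1 W × 12 h × 31 d = 17,521 Wh = 17.52 kWh
television: 94.4 W × 14.9 h × 31 d = 43,603 Wh = 43.6 kWh
dehumidifier: 526 W × 0.79 h × 31 d = 12,882 Wh = 12.88 kWh
Total energy = 76.98 + 774.1 + 17.52 + 43.6 + 12.88 = 925.1 kWh
Cost = 925.1 kWh × €0.132 = €122.11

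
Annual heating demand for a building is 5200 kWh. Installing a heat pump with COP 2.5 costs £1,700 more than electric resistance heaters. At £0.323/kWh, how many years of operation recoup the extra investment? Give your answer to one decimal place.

1.7 years

Resistance: 5200 kWh × £0.323 = £1,679.60/yr
Heat pump: 5200 / 2.5 = 2080 kWh in → × £0.323 = £671.84/yr
Annual savings = £1,007.76
Payback = £1,700 / £1,007.76 = 1.69 years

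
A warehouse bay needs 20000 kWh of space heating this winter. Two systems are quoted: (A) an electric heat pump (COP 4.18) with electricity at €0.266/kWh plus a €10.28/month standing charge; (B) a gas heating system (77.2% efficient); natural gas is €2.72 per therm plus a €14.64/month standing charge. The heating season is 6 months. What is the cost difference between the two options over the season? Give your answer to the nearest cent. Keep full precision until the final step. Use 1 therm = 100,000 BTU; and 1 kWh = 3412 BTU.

€1157.74

Heat load = 20000 kWh × 3412 = 68,240,000 BTU
Gas: input = 68,240,000 / 0.772 = 88,393,782 BTU = 883.9 therm → 883.9 × €2.72 = €2,404.31; + 6 × €14.64 standing = €2,492.15
Heat pump: 68,240,000 BTU / 3412 = 20,000 kWh heat; / 4.18 = 4,785 kWh in → × €0.266 = €1,272.73; + 6 × €10.28 standing = €1,334.41
Difference = |€2,492.15 − €1,334.41| = €1,157.74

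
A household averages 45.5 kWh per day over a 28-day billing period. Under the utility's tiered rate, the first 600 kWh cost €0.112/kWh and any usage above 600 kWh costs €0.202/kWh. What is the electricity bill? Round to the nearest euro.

€203

Usage = 45.5 kWh/day × 28 days = 1274 kWh
First 600 kWh × €0.112 = €67.20
Remaining 674 kWh × €0.202 = €136.15
Total = €203.35 ≈ €203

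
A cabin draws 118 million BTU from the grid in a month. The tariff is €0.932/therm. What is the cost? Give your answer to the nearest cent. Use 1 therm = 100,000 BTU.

118 million BTU × (10 therm/million BTU) = 1,180 therm
Cost = 1,180 therm × €0.932/therm = €1,099.76

€1099.76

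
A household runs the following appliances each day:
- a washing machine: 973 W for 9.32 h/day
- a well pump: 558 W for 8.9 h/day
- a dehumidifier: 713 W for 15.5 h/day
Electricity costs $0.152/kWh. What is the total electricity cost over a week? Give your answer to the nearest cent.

washing machine: 973 W × 9.32 h × 7 d = 63,479 Wh = 63.48 kWh
well pump: 558 W × 8.9 h × 7 d = 34,763 Wh = 34.76 kWh
dehumidifier: 713 W × 15.5 h × 7 d = 77,360 Wh = 77.36 kWh
Total energy = 63.48 + 34.76 + 77.36 = 175.6 kWh
Cost = 175.6 kWh × $0.152 = $26.69

$26.69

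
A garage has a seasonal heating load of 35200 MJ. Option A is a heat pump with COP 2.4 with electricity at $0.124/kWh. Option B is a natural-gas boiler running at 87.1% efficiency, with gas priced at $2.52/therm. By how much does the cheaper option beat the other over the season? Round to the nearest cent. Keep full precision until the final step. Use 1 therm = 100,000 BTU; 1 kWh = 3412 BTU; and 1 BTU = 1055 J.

$460.09

Heat load = 35200 MJ = 35,200,000,000 J / 1055 = 33,364,929 BTU
Gas: input = 33,364,929 / 0.871 = 38,306,463 BTU = 383.1 therm → 383.1 × $2.52 = $965.32
Heat pump: 33,364,929 BTU / 3412 = 9,779 kWh heat; / 2.4 = 4,074 kWh in → × $0.124 = $505.23
Difference = |$965.32 − $505.23| = $460.09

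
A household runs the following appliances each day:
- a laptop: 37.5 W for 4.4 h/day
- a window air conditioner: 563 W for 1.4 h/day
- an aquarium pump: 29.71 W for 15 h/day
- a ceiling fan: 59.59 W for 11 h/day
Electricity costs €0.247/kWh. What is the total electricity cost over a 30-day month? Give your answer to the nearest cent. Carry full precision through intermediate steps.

laptop: 37.5 W × 4.4 h × 30 d = 4,950 Wh = 4.95 kWh
window air conditioner: 563 W × 1.4 h × 30 d = 23,646 Wh = 23.65 kWh
aquarium pump: 29.71 W × 15 h × 30 d = 13,370 Wh = 13.37 kWh
ceiling fan: 59.59 W × 11 h × 30 d = 19,665 Wh = 19.66 kWh
Total energy = 4.95 + 23.65 + 13.37 + 19.66 = 61.63 kWh
Cost = 61.63 kWh × €0.247 = €15.22

€15.22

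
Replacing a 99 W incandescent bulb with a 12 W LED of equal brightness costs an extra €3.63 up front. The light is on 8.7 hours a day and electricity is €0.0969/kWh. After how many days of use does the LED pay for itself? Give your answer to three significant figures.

Power saved = 99 − 12 = 87 W
Daily energy saved = 87 W × 8.7 h = 756.9 Wh = 0.7569 kWh
Daily savings = 0.7569 × €0.0969 = €0.0733
Payback = €3.63 / €0.0733 per day = 49.49 days

49.5 days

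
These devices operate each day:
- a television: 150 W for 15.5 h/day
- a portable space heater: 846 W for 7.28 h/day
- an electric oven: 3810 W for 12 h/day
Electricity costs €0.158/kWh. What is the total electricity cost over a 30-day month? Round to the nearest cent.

€256.93

television: 150 W × 15.5 h × 30 d = 69,750 Wh = 69.75 kWh
portable space heater: 846 W × 7.28 h × 30 d = 184,766 Wh = 184.8 kWh
electric oven: 3810 W × 12 h × 30 d = 1,371,600 Wh = 1,372 kWh
Total energy = 69.75 + 184.8 + 1,372 = 1,626 kWh
Cost = 1,626 kWh × €0.158 = €256.93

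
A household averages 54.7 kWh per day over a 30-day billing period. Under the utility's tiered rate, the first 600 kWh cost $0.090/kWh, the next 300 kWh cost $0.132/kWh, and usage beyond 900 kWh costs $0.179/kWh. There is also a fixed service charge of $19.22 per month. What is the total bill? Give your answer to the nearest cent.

$245.46

Usage = 54.7 kWh/day × 30 days = 1641 kWh
First 600 kWh × $0.090 = $54.00
Next 300 kWh × $0.132 = $39.60
Remaining 741 kWh × $0.179 = $132.64
Energy charge = $226.24; + service $19.22 = $245.46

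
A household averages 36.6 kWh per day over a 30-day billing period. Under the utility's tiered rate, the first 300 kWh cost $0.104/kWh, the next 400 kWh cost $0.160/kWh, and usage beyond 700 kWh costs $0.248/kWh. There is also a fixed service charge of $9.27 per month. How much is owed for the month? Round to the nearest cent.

$203.17

Usage = 36.6 kWh/day × 30 days = 1098 kWh
First 300 kWh × $0.104 = $31.20
Next 400 kWh × $0.160 = $64.00
Remaining 398 kWh × $0.248 = $98.70
Energy charge = $193.90; + service $9.27 = $203.17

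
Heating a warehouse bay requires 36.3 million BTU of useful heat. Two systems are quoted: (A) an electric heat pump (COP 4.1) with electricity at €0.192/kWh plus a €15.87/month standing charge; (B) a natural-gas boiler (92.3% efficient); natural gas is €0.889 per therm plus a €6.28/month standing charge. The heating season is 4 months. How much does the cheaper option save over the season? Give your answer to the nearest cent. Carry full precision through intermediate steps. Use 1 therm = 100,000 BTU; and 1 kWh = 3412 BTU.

€186.94

Heat load = 36.3 × 10⁶ BTU = 36,300,000 BTU
Gas: input = 36,300,000 / 0.923 = 39,328,277 BTU = 393.3 therm → 393.3 × €0.889 = €349.63; + 4 × €6.28 standing = €374.75
Heat pump: 36,300,000 BTU / 3412 = 10,640 kWh heat; / 4.1 = 2,595 kWh in → × €0.192 = €498.21; + 4 × €15.87 standing = €561.69
Difference = |€374.75 − €561.69| = €186.94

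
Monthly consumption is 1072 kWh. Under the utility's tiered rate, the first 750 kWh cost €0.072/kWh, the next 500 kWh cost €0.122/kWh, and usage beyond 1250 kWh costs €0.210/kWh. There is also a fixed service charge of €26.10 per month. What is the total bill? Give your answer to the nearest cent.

€119.38

First 750 kWh × €0.072 = €54.00
Next 322 kWh × €0.122 = €39.28
Remaining tier: 0 kWh (not reached)
Energy charge = €93.28; + service €26.10 = €119.38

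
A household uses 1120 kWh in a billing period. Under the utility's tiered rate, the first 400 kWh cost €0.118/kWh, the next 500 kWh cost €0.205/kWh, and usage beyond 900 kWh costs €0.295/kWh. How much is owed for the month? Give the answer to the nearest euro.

€215

First 400 kWh × €0.118 = €47.20
Next 500 kWh × €0.205 = €102.50
Remaining 220 kWh × €0.295 = €64.90
Total = €214.60 ≈ €215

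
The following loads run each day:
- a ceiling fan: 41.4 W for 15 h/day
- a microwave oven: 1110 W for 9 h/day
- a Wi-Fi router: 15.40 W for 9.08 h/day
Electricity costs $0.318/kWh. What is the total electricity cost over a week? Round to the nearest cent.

$23.93

ceiling fan: 41.4 W × 15 h × 7 d = 4,347 Wh = 4.347 kWh
microwave oven: 1110 W × 9 h × 7 d = 69,930 Wh = 69.93 kWh
Wi-Fi router: 15.40 W × 9.08 h × 7 d = 979 Wh = 0.9788 kWh
Total energy = 4.347 + 69.93 + 0.9788 = 75.26 kWh
Cost = 75.26 kWh × $0.318 = $23.93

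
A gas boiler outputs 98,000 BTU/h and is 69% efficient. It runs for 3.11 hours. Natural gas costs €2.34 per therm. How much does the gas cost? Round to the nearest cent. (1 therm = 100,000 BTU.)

Heat delivered = 98,000 BTU/h × 3.11 h = 304,780 BTU
Gas input = 304,780 / 0.69 = 441,710 BTU
= 441,710 / 100,000 = 4.417 therm
Cost = 4.417 × €2.34/therm = €10.34

€10.34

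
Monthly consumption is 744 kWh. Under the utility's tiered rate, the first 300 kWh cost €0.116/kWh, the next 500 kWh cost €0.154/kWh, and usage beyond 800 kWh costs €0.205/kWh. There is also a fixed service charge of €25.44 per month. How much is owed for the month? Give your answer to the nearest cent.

First 300 kWh × €0.116 = €34.80
Next 444 kWh × €0.154 = €68.38
Remaining tier: 0 kWh (not reached)
Energy charge = €103.18; + service €25.44 = €128.62

€128.62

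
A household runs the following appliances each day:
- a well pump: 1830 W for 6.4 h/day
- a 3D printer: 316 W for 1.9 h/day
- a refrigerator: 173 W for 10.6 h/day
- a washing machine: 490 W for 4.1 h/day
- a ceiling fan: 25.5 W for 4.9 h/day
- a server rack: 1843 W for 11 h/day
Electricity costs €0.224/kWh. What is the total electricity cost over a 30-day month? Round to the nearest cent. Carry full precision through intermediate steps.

€245.64

well pump: 1830 W × 6.4 h × 30 d = 351,360 Wh = 351.4 kWh
3D printer: 316 W × 1.9 h × 30 d = 18,012 Wh = 18.01 kWh
refrigerator: 173 W × 10.6 h × 30 d = 55,014 Wh = 55.01 kWh
washing machine: 490 W × 4.1 h × 30 d = 60,270 Wh = 60.27 kWh
ceiling fan: 25.5 W × 4.9 h × 30 d = 3,748 Wh = 3.748 kWh
server rack: 1843 W × 11 h × 30 d = 608,190 Wh = 608.2 kWh
Total energy = 351.4 + 18.01 + 55.01 + 60.27 + 3.748 + 608.2 = 1,097 kWh
Cost = 1,097 kWh × €0.224 = €245.64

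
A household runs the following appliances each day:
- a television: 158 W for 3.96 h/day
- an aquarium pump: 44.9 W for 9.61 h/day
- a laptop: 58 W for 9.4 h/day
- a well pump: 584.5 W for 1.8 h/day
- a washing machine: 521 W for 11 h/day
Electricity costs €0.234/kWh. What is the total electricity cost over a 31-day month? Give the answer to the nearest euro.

€61

television: 158 W × 3.96 h × 31 d = 19,396 Wh = 19.4 kWh
aquarium pump: 44.9 W × 9.61 h × 31 d = 13,376 Wh = 13.38 kWh
laptop: 58 W × 9.4 h × 31 d = 16,901 Wh = 16.9 kWh
well pump: 584.5 W × 1.8 h × 31 d = 32,615 Wh = 32.62 kWh
washing machine: 521 W × 11 h × 31 d = 177,661 Wh = 177.7 kWh
Total energy = 19.4 + 13.38 + 16.9 + 32.62 + 177.7 = 259.9 kWh
Cost = 259.9 kWh × €0.234 = €60.83 ≈ €61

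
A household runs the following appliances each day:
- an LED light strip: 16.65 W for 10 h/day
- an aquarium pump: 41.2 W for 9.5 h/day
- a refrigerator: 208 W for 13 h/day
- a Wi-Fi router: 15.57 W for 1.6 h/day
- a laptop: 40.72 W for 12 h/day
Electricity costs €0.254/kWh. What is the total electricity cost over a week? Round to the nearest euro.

LED light strip: 16.65 W × 10 h × 7 d = 1,166 Wh = 1.165 kWh
aquarium pump: 41.2 W × 9.5 h × 7 d = 2,740 Wh = 2.74 kWh
refrigerator: 208 W × 13 h × 7 d = 18,928 Wh = 18.93 kWh
Wi-Fi router: 15.57 W × 1.6 h × 7 d = 174 Wh = 0.1744 kWh
laptop: 40.72 W × 12 h × 7 d = 3,420 Wh = 3.42 kWh
Total energy = 1.165 + 2.74 + 18.93 + 0.1744 + 3.42 = 26.43 kWh
Cost = 26.43 kWh × €0.254 = €6.71 ≈ €7

€7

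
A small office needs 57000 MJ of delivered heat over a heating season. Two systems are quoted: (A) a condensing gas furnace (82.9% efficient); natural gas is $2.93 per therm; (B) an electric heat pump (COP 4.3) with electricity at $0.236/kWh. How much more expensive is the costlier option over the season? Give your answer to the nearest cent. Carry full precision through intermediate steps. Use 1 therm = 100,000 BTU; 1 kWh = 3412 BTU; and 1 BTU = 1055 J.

Heat load = 57000 MJ = 57,000,000,000 J / 1055 = 54,028,436 BTU
Gas: input = 54,028,436 / 0.829 = 65,173,023 BTU = 651.7 therm → 651.7 × $2.93 = $1,909.57
Heat pump: 54,028,436 BTU / 3412 = 15,830 kWh heat; / 4.3 = 3,683 kWh in → × $0.236 = $869.07
Difference = |$1,909.57 − $869.07| = $1,040.50

$1040.50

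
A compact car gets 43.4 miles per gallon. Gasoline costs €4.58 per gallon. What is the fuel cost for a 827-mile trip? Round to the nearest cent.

Fuel = 827 mi / 43.4 mpg = 19.06 gal
Cost = 19.06 gal × €4.58/gal = €87.27

€87.27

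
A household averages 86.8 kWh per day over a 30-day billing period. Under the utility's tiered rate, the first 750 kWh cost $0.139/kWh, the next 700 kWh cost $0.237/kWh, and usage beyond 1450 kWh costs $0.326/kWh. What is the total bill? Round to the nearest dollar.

$646

Usage = 86.8 kWh/day × 30 days = 2604 kWh
First 750 kWh × $0.139 = $104.25
Next 700 kWh × $0.237 = $165.90
Remaining 1154 kWh × $0.326 = $376.20
Total = $646.35 ≈ $646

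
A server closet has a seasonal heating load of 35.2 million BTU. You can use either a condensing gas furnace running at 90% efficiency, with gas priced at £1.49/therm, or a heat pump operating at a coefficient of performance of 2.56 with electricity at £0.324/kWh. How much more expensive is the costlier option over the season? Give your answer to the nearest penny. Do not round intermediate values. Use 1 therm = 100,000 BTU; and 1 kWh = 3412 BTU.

£722.93

Heat load = 35.2 × 10⁶ BTU = 35,200,000 BTU
Gas: input = 35,200,000 / 0.90 = 39,111,111 BTU = 391.1 therm → 391.1 × £1.49 = £582.76
Heat pump: 35,200,000 BTU / 3412 = 10,320 kWh heat; / 2.56 = 4,030 kWh in → × £0.324 = £1,305.69
Difference = |£582.76 − £1,305.69| = £722.93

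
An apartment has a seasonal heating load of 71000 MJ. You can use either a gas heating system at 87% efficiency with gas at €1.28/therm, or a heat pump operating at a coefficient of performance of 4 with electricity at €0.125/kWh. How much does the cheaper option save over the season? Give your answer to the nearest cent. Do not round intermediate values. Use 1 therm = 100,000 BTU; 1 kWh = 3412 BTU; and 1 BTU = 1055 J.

€373.76

Heat load = 71000 MJ = 71,000,000,000 J / 1055 = 67,298,578 BTU
Gas: input = 67,298,578 / 0.87 = 77,354,688 BTU = 773.5 therm → 773.5 × €1.28 = €990.14
Heat pump: 67,298,578 BTU / 3412 = 19,720 kWh heat; / 4 = 4,931 kWh in → × €0.125 = €616.38
Difference = |€990.14 − €616.38| = €373.76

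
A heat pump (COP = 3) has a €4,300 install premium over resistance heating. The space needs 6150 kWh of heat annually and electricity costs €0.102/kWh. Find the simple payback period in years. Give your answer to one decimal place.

10.3 years

Resistance: 6150 kWh × €0.102 = €627.30/yr
Heat pump: 6150 / 3 = 2050 kWh in → × €0.102 = €209.10/yr
Annual savings = €418.20
Payback = €4,300 / €418.20 = 10.3 years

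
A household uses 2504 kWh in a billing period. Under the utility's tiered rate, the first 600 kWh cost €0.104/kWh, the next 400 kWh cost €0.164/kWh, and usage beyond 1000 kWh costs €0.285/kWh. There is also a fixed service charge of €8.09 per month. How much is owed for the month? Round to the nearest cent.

€564.73

First 600 kWh × €0.104 = €62.40
Next 400 kWh × €0.164 = €65.60
Remaining 1504 kWh × €0.285 = €428.64
Energy charge = €556.64; + service €8.09 = €564.73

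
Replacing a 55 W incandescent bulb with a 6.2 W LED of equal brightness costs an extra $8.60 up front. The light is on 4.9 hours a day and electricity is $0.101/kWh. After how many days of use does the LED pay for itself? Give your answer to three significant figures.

Power saved = 55 − 6.2 = 48.8 W
Daily energy saved = 48.8 W × 4.9 h = 239.1 Wh = 0.23912 kWh
Daily savings = 0.23912 × $0.101 = $0.0242
Payback = $8.60 / $0.0242 per day = 356.1 days

356 days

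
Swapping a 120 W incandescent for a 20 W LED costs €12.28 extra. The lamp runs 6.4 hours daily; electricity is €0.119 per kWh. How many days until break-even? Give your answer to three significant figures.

161 days

Power saved = 120 − 20 = 100 W
Daily energy saved = 100 W × 6.4 h = 640 Wh = 0.64 kWh
Daily savings = 0.64 × €0.119 = €0.0762
Payback = €12.28 / €0.0762 per day = 161.2 days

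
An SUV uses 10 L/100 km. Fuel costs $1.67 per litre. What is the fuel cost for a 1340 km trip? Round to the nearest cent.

Fuel = 10 L/100 km × 1340 km / 100 = 134 L
Cost = 134 L × $1.67/L = $223.78

$223.78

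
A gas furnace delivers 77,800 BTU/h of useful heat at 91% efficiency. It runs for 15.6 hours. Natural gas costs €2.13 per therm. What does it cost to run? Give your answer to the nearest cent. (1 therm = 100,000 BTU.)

Heat delivered = 77,800 BTU/h × 15.6 h = 1,213,680 BTU
Gas input = 1,213,680 / 0.91 = 1,333,714 BTU
= 1,333,714 / 100,000 = 13.34 therm
Cost = 13.34 × €2.13/therm = €28.41

€28.41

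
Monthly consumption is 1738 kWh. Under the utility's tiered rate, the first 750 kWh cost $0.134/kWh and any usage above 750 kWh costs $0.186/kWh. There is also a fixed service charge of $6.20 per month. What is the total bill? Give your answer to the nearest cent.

First 750 kWh × $0.134 = $100.50
Remaining 988 kWh × $0.186 = $183.77
Energy charge = $284.27; + service $6.20 = $290.47

$290.47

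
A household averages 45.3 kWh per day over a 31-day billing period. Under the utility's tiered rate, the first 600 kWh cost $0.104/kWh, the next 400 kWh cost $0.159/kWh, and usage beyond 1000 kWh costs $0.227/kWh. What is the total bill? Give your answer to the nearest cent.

$217.78

Usage = 45.3 kWh/day × 31 days = 1404.3 kWh
First 600 kWh × $0.104 = $62.40
Next 400 kWh × $0.159 = $63.60
Remaining 404.3 kWh × $0.227 = $91.78
Total = $217.78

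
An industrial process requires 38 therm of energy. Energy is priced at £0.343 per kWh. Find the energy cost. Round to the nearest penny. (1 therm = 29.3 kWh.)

38 therm × (29.3 kWh/therm) = 1,113 kWh
Cost = 1,113 kWh × £0.343/kWh = £381.90

£381.90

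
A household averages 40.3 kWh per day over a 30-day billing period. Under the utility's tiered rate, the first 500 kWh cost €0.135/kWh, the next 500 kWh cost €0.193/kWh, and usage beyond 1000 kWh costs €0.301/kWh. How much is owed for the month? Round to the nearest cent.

€226.91

Usage = 40.3 kWh/day × 30 days = 1209 kWh
First 500 kWh × €0.135 = €67.50
Next 500 kWh × €0.193 = €96.50
Remaining 209 kWh × €0.301 = €62.91
Total = €226.91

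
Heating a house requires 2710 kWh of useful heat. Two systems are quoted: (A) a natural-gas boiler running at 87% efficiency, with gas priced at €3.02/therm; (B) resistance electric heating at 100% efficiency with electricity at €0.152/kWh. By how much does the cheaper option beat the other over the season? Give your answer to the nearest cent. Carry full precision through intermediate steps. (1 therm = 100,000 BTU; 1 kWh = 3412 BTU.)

€90.95

Heat load = 2710 kWh × 3412 = 9,246,520 BTU
Gas: input = 9,246,520 / 0.87 = 10,628,184 BTU = 106.3 therm → 106.3 × €3.02 = €320.97
Electric: 9,246,520 BTU / 3412 = 2,710 kWh → × €0.152 = €411.92
Difference = |€320.97 − €411.92| = €90.95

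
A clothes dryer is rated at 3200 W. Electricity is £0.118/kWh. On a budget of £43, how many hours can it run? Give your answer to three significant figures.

Energy budget = £43 / £0.118 per kWh = 364.4 kWh = 364,407 Wh
Runtime = 364,407 Wh / 3200 W = 113.9 h

114 h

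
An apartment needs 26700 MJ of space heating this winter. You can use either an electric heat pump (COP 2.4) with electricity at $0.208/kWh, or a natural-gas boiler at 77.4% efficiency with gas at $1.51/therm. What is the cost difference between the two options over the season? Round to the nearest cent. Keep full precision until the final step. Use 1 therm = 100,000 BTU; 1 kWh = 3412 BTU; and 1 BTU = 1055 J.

$149.10

Heat load = 26700 MJ = 26,700,000,000 J / 1055 = 25,308,057 BTU
Gas: input = 25,308,057 / 0.774 = 32,697,748 BTU = 327 therm → 327 × $1.51 = $493.74
Heat pump: 25,308,057 BTU / 3412 = 7,417 kWh heat; / 2.4 = 3,091 kWh in → × $0.208 = $642.84
Difference = |$493.74 − $642.84| = $149.10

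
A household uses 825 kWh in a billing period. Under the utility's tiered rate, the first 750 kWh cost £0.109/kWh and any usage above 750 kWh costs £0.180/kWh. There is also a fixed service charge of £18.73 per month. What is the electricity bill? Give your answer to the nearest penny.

£113.98

First 750 kWh × £0.109 = £81.75
Remaining 75 kWh × £0.180 = £13.50
Energy charge = £95.25; + service £18.73 = £113.98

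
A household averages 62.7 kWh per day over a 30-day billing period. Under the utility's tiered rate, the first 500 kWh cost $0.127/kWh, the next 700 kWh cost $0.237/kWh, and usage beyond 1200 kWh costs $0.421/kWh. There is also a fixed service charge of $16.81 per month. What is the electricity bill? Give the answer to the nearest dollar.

$533

Usage = 62.7 kWh/day × 30 days = 1881 kWh
First 500 kWh × $0.127 = $63.50
Next 700 kWh × $0.237 = $165.90
Remaining 681 kWh × $0.421 = $286.70
Energy charge = $516.10; + service $16.81 = $532.91 ≈ $533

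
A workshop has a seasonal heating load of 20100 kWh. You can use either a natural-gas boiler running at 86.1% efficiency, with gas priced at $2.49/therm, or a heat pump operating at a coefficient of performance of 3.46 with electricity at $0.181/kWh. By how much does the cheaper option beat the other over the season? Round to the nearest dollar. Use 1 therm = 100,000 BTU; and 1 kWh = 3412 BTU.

$932

Heat load = 20100 kWh × 3412 = 68,581,200 BTU
Gas: input = 68,581,200 / 0.861 = 79,652,962 BTU = 796.5 therm → 796.5 × $2.49 = $1,983.36
Heat pump: 68,581,200 BTU / 3412 = 20,100 kWh heat; / 3.46 = 5,809 kWh in → × $0.181 = $1,051.47
Difference = |$1,983.36 − $1,051.47| = $931.88 ≈ $932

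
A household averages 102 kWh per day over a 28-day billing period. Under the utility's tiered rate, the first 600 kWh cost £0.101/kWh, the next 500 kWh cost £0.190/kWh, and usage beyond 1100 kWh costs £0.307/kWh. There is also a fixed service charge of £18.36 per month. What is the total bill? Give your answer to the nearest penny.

Usage = 102 kWh/day × 28 days = 2856 kWh
First 600 kWh × £0.101 = £60.60
Next 500 kWh × £0.190 = £95.00
Remaining 1756 kWh × £0.307 = £539.09
Energy charge = £694.69; + service £18.36 = £713.05

£713.05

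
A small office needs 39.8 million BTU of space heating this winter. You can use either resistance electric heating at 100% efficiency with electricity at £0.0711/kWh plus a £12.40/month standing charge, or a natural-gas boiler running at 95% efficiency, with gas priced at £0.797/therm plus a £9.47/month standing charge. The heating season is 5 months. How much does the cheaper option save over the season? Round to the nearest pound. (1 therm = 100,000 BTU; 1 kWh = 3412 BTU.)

£510

Heat load = 39.8 × 10⁶ BTU = 39,800,000 BTU
Gas: input = 39,800,000 / 0.95 = 41,894,737 BTU = 418.9 therm → 418.9 × £0.797 = £333.90; + 5 × £9.47 standing = £381.25
Electric: 39,800,000 BTU / 3412 = 11,660 kWh → × £0.0711 = £829.36; + 5 × £12.40 standing = £891.36
Difference = |£381.25 − £891.36| = £510.11 ≈ £510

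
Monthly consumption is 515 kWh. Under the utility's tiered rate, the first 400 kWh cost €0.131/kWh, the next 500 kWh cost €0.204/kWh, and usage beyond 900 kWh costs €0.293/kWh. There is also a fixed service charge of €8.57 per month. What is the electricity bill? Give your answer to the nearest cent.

€84.43

First 400 kWh × €0.131 = €52.40
Next 115 kWh × €0.204 = €23.46
Remaining tier: 0 kWh (not reached)
Energy charge = €75.86; + service €8.57 = €84.43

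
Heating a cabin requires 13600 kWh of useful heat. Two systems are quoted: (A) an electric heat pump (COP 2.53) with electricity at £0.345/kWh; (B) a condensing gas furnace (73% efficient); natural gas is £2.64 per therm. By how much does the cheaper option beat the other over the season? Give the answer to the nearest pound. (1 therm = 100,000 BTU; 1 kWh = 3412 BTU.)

£176

Heat load = 13600 kWh × 3412 = 46,403,200 BTU
Gas: input = 46,403,200 / 0.73 = 63,566,027 BTU = 635.7 therm → 635.7 × £2.64 = £1,678.14
Heat pump: 46,403,200 BTU / 3412 = 13,600 kWh heat; / 2.53 = 5,375 kWh in → × £0.345 = £1,854.55
Difference = |£1,678.14 − £1,854.55| = £176.40 ≈ £176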